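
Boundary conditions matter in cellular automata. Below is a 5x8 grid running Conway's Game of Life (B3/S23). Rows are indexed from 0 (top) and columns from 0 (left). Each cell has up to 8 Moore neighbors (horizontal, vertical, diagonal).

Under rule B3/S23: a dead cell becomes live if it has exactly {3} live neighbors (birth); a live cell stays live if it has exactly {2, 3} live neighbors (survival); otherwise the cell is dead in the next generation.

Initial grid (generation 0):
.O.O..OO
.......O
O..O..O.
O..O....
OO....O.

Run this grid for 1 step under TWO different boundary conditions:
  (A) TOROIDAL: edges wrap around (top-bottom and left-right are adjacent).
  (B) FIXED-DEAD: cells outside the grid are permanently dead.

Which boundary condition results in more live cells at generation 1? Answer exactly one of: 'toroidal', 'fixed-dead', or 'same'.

Under TOROIDAL boundary, generation 1:
.OO...O.
..O.....
O.......
O.O.....
.O....O.
Population = 9

Under FIXED-DEAD boundary, generation 1:
......OO
..O....O
........
O.O.....
OO......
Population = 8

Comparison: toroidal=9, fixed-dead=8 -> toroidal

Answer: toroidal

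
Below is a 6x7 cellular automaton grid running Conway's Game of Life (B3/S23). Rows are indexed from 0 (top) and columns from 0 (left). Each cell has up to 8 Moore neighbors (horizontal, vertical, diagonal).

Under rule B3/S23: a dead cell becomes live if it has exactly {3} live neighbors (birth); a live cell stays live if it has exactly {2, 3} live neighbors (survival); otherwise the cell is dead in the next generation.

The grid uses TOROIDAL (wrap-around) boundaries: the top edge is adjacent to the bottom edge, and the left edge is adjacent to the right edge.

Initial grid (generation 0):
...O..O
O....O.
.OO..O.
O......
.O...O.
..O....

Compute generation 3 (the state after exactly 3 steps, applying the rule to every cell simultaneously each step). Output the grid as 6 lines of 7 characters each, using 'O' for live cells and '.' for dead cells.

Answer: .OOOOOO
.OO..O.
..OOOOO
O.OO..O
OOO....
...O...

Derivation:
Simulating step by step:
Generation 0 (given above): 11 live cells
Generation 1: 13 live cells
......O
OOO.OO.
OO.....
O.O...O
.O.....
..O....
Generation 2: 14 live cells
O.OO.OO
..O..O.
...O.O.
..O...O
OOO....
.......
Generation 3: 22 live cells
(generation 3 grid is the final answer)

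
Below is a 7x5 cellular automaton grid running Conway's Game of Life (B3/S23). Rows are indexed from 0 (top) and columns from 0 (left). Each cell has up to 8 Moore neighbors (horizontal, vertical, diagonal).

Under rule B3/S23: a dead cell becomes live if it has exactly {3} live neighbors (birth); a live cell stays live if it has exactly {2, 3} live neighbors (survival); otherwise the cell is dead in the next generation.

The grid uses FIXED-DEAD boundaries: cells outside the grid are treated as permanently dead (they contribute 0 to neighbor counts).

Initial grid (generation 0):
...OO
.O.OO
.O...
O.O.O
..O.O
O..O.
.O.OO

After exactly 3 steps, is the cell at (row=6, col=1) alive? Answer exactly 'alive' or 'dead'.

Answer: dead

Derivation:
Simulating step by step:
Generation 0 (given above): 16 live cells
Generation 1: 15 live cells
..OOO
...OO
OO..O
..O..
..O.O
.O...
..OOO
Generation 2: 14 live cells
..O.O
.O...
.OO.O
..O..
.OOO.
.O..O
..OO.
Generation 3: 10 live cells
.....
.O...
.OOO.
.....
.O.O.
.O..O
..OO.

Cell (6,1) at generation 3: 0 -> dead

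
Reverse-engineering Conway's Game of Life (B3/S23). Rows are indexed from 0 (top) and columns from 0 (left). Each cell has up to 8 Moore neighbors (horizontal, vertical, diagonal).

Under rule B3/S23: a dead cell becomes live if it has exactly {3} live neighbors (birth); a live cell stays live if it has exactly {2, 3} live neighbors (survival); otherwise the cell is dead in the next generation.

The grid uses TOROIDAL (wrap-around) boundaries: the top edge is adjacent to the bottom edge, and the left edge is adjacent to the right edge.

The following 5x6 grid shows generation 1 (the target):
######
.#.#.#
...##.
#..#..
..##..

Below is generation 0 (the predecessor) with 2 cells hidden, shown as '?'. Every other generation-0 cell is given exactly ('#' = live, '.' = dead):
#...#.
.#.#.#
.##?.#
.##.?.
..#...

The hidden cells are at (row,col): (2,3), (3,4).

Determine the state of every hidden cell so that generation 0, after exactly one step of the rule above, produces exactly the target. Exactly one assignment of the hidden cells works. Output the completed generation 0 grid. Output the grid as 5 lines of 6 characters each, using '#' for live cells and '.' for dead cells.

Hidden generation-0 cells (in order): (2,3), (3,4).
A hidden cell only influences target cells in its own 3x3 neighborhood. Try each of the 2^2 = 4 assignments, step the completed generation 0 forward once under B3/S23, and compare with the target:
  (2,3)=. (3,4)=. -> step reproduces the target at every cell -> ACCEPT
  (2,3)=. (3,4)=# -> step gives (2,3)='.' but target has '#' -> reject
  (2,3)=# (3,4)=. -> step gives (2,4)='.' but target has '#' -> reject
  (2,3)=# (3,4)=# -> step gives (2,3)='.' but target has '#' -> reject
Unique solution: (2,3)=dead, (3,4)=dead.
Check: live-neighbor counts of every cell in the completed generation 0:
233323
534243
545331
344311
242312
Applying B3/S23 to generation 0 with these counts gives:
######
.#.#.#
...##.
#..#..
..##..
which matches the target exactly.

Answer: #...#.
.#.#.#
.##..#
.##...
..#...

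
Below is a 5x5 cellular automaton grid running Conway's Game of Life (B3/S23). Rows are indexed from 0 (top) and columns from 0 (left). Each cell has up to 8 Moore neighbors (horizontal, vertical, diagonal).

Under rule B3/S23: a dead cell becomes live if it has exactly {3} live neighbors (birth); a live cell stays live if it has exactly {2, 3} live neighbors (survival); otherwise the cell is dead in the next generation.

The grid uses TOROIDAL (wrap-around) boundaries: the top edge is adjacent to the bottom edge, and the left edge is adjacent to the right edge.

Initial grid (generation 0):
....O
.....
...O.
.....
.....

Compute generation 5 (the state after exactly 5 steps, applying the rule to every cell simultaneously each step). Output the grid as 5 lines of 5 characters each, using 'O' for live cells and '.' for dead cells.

Simulating step by step:
Generation 0 (given above): 2 live cells
Generation 1: 0 live cells
.....
.....
.....
.....
.....
Generation 2: 0 live cells
.....
.....
.....
.....
.....
Generation 3: 0 live cells
.....
.....
.....
.....
.....
Generation 4: 0 live cells
.....
.....
.....
.....
.....
Generation 5: 0 live cells
(generation 5 grid is the final answer)

Answer: .....
.....
.....
.....
.....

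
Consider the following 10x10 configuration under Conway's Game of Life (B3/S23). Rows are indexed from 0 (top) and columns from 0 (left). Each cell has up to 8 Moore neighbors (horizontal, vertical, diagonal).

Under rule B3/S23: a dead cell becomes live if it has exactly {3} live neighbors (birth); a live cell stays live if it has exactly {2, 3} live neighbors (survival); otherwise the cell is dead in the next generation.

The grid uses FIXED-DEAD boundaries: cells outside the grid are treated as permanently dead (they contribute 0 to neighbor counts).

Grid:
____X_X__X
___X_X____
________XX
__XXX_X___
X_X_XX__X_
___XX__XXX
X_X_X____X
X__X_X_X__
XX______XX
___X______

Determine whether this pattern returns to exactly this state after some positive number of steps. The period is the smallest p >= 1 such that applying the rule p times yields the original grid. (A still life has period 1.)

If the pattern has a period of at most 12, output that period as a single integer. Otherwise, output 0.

Answer: 0

Derivation:
Simulating and comparing each generation to the original:
Gen 0 (original, given above): 34 live cells
Gen 1: 38 live cells, differs from original
Gen 2: 31 live cells, differs from original
Gen 3: 24 live cells, differs from original
Gen 4: 24 live cells, differs from original
Gen 5: 26 live cells, differs from original
Gen 6: 30 live cells, differs from original
Gen 7: 34 live cells, differs from original
Gen 8: 33 live cells, differs from original
Gen 9: 38 live cells, differs from original
Gen 10: 34 live cells, differs from original
Gen 11: 35 live cells, differs from original
Gen 12: 35 live cells, differs from original
No period found within 12 steps.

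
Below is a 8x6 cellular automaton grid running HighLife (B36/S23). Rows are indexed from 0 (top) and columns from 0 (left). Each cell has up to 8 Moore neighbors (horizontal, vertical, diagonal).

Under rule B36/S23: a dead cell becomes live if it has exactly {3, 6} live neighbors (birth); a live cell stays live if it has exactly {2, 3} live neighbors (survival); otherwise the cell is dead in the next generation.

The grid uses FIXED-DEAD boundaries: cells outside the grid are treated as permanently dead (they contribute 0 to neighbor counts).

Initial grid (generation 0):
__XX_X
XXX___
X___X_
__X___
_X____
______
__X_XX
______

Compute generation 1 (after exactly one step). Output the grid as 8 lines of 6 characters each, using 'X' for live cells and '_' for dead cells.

Answer: __XX__
X_X_X_
X_XX__
_X____
______
______
______
______

Derivation:
Simulating step by step:
Generation 0 (given above): 13 live cells
Generation 1: 9 live cells
(generation 1 grid is the final answer)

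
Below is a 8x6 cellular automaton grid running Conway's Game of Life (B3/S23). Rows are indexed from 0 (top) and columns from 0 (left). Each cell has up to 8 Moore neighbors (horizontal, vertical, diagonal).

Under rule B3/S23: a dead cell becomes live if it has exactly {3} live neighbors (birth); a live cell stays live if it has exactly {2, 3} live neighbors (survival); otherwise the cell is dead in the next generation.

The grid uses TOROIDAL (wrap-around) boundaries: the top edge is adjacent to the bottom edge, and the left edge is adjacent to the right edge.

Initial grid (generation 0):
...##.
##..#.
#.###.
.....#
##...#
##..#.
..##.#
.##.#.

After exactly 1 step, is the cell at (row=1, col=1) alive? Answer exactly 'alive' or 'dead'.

Answer: alive

Derivation:
Simulating step by step:
Generation 0 (given above): 22 live cells
Generation 1: 17 live cells
#...#.
##....
#.###.
..##..
.#..#.
...##.
.....#
.#...#

Cell (1,1) at generation 1: 1 -> alive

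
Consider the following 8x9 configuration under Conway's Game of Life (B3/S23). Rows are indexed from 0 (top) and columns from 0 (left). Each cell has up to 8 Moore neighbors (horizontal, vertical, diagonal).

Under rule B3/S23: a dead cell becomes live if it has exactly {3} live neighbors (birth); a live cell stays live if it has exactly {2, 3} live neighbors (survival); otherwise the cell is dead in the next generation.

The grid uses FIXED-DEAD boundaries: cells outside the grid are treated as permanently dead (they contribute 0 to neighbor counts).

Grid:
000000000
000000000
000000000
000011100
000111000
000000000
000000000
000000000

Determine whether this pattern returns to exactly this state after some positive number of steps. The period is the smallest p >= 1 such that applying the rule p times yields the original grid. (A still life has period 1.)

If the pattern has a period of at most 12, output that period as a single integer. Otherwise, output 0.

Simulating and comparing each generation to the original:
Gen 0 (original, given above): 6 live cells
Gen 1: 6 live cells, differs from original
Gen 2: 6 live cells, MATCHES original -> period = 2

Answer: 2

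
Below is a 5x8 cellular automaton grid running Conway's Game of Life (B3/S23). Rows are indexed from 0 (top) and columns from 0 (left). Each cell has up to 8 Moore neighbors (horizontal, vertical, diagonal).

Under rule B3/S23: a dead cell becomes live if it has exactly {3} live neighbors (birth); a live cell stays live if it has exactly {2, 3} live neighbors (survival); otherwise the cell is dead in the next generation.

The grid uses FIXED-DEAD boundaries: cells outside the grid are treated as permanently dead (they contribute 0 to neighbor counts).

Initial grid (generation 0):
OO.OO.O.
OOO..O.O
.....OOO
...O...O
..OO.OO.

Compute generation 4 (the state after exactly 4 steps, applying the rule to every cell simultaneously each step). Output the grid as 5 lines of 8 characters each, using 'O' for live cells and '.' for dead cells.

Answer: .O.OOOO.
.O..O..O
..O...OO
........
........

Derivation:
Simulating step by step:
Generation 0 (given above): 19 live cells
Generation 1: 21 live cells
O..OOOO.
O.OO...O
.OO.OO.O
..OO...O
..OOO.O.
Generation 2: 13 live cells
.OOOOOO.
O......O
....O..O
.......O
..O.O...
Generation 3: 12 live cells
.OOOOOO.
.OO....O
......OO
...O....
........
Generation 4: 11 live cells
(generation 4 grid is the final answer)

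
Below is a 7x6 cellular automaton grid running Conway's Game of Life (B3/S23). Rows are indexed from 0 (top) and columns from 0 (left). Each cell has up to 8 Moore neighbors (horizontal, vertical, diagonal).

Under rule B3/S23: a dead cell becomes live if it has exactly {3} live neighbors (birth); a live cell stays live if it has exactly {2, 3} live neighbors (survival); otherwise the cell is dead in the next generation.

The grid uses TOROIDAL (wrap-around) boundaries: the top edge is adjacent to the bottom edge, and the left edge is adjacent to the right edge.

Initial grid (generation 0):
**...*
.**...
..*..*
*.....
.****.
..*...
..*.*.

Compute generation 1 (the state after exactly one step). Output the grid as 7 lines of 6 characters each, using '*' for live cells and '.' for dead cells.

Simulating step by step:
Generation 0 (given above): 15 live cells
Generation 1: 18 live cells
(generation 1 grid is the final answer)

Answer: *..*.*
..*..*
*.*...
*...**
.***..
....*.
*.**.*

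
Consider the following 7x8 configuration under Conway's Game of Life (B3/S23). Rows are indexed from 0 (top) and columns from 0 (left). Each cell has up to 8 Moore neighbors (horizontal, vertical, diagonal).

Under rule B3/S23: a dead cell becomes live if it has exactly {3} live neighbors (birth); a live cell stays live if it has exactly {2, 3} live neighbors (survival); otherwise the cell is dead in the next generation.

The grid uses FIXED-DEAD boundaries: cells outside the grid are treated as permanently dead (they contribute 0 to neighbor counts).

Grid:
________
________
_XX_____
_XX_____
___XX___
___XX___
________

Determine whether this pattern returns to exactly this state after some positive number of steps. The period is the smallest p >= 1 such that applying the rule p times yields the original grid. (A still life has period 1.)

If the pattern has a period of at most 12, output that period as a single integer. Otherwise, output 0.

Answer: 2

Derivation:
Simulating and comparing each generation to the original:
Gen 0 (original, given above): 8 live cells
Gen 1: 6 live cells, differs from original
Gen 2: 8 live cells, MATCHES original -> period = 2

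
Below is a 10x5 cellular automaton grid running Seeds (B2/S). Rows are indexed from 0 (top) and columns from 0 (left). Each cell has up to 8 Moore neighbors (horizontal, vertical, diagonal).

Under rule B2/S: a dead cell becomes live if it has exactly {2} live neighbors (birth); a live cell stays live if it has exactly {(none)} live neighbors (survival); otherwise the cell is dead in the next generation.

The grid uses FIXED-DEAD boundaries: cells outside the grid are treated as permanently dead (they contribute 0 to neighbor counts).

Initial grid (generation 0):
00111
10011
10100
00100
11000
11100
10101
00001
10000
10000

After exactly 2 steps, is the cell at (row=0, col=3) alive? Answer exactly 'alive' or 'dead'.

Answer: dead

Derivation:
Simulating step by step:
Generation 0 (given above): 20 live cells
Generation 1: 7 live cells
01000
00000
00001
00010
00010
00000
00000
10000
01000
01000
Generation 2: 8 live cells
00000
00000
00010
00100
00101
00000
00000
01000
00100
10100

Cell (0,3) at generation 2: 0 -> dead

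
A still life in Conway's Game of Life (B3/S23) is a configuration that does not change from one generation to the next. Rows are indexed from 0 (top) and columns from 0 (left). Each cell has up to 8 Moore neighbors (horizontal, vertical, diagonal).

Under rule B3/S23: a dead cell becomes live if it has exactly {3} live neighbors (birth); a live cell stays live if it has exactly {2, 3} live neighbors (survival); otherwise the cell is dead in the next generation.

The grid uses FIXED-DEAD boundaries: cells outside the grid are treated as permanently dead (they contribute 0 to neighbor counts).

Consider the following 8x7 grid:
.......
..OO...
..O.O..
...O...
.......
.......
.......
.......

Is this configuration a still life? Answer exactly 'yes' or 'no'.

Compute generation 1 and compare to generation 0 (given above):
Generation 1:
.......
..OO...
..O.O..
...O...
.......
.......
.......
.......
The grids are IDENTICAL -> still life.

Answer: yes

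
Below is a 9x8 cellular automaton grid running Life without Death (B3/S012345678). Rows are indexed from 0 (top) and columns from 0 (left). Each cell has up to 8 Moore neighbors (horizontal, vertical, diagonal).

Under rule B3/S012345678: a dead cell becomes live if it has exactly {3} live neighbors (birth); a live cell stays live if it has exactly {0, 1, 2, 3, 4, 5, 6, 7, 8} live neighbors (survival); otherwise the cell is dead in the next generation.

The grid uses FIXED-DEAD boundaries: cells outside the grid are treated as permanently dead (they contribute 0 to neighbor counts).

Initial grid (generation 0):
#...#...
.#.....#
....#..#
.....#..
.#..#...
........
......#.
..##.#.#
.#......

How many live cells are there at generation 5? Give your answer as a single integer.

Answer: 52

Derivation:
Simulating step by step:
Generation 0 (given above): 15 live cells
Generation 1: 19 live cells
#...#...
.#.....#
....#.##
....##..
.#..#...
........
......#.
..##.###
.##.....
Generation 2: 29 live cells
#...#...
.#...###
....#.##
...####.
.#..##..
........
.....###
.###.###
.###..#.
Generation 3: 42 live cells
#...###.
.#..####
...##.##
...#####
.#.####.
....#...
..#.####
.###.###
.#######
Generation 4: 49 live cells
#...####
.#..####
..###.##
...#####
.#######
..#.#..#
.##.####
.###.###
.#######
Generation 5: 52 live cells
#...####
.##.####
..###.##
.#.#####
.#######
..#.#..#
.##.####
####.###
.#######
Population at generation 5: 52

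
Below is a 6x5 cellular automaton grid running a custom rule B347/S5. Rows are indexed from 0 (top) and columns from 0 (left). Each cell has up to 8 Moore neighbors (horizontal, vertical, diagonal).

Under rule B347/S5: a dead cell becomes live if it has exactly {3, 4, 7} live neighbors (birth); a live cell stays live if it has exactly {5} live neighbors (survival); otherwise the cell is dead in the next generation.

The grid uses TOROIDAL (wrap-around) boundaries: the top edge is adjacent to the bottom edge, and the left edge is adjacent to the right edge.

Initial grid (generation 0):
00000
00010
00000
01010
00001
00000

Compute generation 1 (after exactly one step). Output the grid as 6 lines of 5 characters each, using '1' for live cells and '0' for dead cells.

Answer: 00000
00000
00100
00000
00000
00000

Derivation:
Simulating step by step:
Generation 0 (given above): 4 live cells
Generation 1: 1 live cells
(generation 1 grid is the final answer)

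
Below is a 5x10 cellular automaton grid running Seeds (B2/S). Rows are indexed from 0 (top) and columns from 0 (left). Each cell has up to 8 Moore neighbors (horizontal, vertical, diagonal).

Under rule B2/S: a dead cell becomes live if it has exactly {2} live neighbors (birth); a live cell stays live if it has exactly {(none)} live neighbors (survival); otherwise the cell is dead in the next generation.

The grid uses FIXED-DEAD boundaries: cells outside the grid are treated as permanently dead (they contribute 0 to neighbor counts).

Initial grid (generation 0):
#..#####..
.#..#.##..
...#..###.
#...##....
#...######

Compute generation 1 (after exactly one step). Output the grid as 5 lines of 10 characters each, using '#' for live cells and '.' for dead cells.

Simulating step by step:
Generation 0 (given above): 24 live cells
Generation 1: 10 live cells
(generation 1 grid is the final answer)

Answer: .##.....#.
#.........
###.......
.#........
.#.#......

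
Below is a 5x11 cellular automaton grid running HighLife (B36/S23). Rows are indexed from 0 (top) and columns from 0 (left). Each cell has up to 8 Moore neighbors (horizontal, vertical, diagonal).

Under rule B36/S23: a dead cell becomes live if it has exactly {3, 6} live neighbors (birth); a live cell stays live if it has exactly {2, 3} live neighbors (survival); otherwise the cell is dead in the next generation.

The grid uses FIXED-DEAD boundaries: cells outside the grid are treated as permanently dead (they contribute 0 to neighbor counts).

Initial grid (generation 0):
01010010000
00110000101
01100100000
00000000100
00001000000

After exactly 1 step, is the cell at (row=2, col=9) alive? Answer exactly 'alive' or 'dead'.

Answer: alive

Derivation:
Simulating step by step:
Generation 0 (given above): 12 live cells
Generation 1: 7 live cells
00010000000
00011000000
01110000010
00000000000
00000000000

Cell (2,9) at generation 1: 1 -> alive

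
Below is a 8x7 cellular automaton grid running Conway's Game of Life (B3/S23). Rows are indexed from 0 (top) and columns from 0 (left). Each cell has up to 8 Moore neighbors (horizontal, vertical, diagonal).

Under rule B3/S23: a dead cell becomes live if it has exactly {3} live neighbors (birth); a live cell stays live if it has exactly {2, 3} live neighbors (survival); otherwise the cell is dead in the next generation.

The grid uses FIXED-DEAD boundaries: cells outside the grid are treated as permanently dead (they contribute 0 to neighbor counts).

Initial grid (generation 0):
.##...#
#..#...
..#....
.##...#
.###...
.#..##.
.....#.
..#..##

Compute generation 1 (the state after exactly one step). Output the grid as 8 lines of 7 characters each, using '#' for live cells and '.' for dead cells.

Simulating step by step:
Generation 0 (given above): 19 live cells
Generation 1: 15 live cells
(generation 1 grid is the final answer)

Answer: .##....
...#...
..##...
.......
#..###.
.#.###.
.......
.....##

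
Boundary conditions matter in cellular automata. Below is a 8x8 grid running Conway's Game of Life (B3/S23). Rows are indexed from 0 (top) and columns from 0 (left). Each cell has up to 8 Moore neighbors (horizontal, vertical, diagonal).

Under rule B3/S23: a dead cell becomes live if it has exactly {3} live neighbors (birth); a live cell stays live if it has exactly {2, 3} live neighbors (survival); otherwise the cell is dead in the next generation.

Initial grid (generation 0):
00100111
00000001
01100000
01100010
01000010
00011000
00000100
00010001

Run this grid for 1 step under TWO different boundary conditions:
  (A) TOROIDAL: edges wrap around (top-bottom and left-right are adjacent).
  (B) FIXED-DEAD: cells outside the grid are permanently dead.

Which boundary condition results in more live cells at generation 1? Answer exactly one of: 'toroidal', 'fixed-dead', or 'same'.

Answer: toroidal

Derivation:
Under TOROIDAL boundary, generation 1:
10000001
11100001
11100000
10000000
01010100
00001100
00010000
00001101
Population = 19

Under FIXED-DEAD boundary, generation 1:
00000011
01100001
01100000
10000000
01010100
00001100
00010000
00000000
Population = 14

Comparison: toroidal=19, fixed-dead=14 -> toroidal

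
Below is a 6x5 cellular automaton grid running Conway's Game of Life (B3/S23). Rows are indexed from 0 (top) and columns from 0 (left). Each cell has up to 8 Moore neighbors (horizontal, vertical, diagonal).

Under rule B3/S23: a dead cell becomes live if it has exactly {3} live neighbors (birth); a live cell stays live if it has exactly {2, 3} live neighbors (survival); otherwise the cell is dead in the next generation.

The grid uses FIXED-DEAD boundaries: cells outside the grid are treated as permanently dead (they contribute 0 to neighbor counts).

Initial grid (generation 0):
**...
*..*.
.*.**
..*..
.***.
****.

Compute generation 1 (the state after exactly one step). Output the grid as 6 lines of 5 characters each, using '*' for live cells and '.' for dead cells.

Answer: **...
*..**
.*.**
....*
*....
*..*.

Derivation:
Simulating step by step:
Generation 0 (given above): 15 live cells
Generation 1: 12 live cells
(generation 1 grid is the final answer)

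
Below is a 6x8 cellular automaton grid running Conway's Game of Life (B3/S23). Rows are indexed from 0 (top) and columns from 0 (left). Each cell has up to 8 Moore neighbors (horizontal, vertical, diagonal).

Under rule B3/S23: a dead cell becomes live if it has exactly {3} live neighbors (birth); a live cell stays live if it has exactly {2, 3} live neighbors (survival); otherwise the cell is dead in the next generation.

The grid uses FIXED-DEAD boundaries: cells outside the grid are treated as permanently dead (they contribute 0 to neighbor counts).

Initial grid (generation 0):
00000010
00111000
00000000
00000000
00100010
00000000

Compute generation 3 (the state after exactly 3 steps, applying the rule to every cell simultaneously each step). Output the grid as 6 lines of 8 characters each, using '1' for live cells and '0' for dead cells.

Answer: 00010000
00010000
00010000
00000000
00000000
00000000

Derivation:
Simulating step by step:
Generation 0 (given above): 6 live cells
Generation 1: 3 live cells
00010000
00010000
00010000
00000000
00000000
00000000
Generation 2: 3 live cells
00000000
00111000
00000000
00000000
00000000
00000000
Generation 3: 3 live cells
(generation 3 grid is the final answer)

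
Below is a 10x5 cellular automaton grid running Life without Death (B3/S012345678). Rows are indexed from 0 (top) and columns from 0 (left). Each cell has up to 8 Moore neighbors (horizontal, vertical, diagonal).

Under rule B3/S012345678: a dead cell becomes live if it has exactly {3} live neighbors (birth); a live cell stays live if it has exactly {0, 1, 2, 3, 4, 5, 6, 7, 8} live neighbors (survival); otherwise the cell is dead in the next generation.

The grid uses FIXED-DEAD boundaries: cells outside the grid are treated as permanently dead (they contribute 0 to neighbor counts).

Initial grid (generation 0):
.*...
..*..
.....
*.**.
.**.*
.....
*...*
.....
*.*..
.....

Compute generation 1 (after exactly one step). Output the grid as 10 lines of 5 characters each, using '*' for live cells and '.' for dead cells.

Simulating step by step:
Generation 0 (given above): 12 live cells
Generation 1: 18 live cells
(generation 1 grid is the final answer)

Answer: .*...
..*..
.***.
*.**.
.**.*
.*.*.
*...*
.*...
*.*..
.....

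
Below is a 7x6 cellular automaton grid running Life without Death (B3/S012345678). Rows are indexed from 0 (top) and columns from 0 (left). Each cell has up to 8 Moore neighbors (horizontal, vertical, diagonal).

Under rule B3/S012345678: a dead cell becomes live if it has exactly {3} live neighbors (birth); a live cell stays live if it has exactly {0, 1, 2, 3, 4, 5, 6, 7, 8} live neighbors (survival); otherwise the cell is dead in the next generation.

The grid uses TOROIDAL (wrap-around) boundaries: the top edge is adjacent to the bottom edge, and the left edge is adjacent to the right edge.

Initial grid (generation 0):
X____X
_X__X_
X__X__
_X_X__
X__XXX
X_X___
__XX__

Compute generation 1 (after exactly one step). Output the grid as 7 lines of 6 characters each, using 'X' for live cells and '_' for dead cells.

Simulating step by step:
Generation 0 (given above): 16 live cells
Generation 1: 24 live cells
(generation 1 grid is the final answer)

Answer: XXXXXX
_X__X_
XX_XX_
_X_X__
X__XXX
X_X___
X_XX_X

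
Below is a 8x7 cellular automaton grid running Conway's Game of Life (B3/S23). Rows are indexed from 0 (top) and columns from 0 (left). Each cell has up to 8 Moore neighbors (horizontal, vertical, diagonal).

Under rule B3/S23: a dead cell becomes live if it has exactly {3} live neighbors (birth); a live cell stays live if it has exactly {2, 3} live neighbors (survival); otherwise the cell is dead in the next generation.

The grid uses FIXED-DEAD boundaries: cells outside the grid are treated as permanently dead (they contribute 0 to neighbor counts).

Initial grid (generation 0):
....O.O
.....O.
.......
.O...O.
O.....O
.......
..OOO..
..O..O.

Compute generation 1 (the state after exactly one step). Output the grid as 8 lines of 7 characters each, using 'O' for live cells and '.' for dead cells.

Simulating step by step:
Generation 0 (given above): 12 live cells
Generation 1: 8 live cells
(generation 1 grid is the final answer)

Answer: .....O.
.....O.
.......
.......
.......
...O...
..OOO..
..O.O..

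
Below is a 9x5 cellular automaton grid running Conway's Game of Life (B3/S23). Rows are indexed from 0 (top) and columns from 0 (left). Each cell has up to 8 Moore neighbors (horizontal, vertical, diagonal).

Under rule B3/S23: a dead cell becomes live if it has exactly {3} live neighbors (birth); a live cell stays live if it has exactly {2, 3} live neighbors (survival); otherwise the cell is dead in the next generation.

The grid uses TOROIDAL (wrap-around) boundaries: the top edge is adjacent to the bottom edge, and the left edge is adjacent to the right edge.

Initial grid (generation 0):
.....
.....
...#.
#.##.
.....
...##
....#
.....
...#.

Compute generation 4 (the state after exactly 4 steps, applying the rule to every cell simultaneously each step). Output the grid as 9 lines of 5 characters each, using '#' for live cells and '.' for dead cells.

Simulating step by step:
Generation 0 (given above): 8 live cells
Generation 1: 11 live cells
.....
.....
..###
..###
..#..
...##
...##
.....
.....
Generation 2: 10 live cells
.....
...#.
..#.#
.#..#
..#..
..#.#
...##
.....
.....
Generation 3: 14 live cells
.....
...#.
#.#.#
###..
###..
..#.#
...##
.....
.....
Generation 4: 10 live cells
(generation 4 grid is the final answer)

Answer: .....
...##
#.#.#
.....
....#
..#.#
...##
.....
.....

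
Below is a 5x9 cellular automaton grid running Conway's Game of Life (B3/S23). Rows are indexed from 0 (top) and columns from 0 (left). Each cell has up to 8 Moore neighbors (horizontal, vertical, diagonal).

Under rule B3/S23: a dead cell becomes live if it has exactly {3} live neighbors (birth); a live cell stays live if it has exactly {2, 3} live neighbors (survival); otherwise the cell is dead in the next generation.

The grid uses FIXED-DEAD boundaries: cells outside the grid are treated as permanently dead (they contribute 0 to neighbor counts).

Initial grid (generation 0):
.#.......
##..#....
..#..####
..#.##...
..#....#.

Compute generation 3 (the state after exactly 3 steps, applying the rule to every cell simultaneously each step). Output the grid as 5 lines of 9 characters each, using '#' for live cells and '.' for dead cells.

Simulating step by step:
Generation 0 (given above): 14 live cells
Generation 1: 17 live cells
##.......
###..###.
..#...##.
.##.##..#
...#.....
Generation 2: 19 live cells
#.#...#..
#.#..#.#.
#...#...#
.##.####.
..###....
Generation 3: 18 live cells
(generation 3 grid is the final answer)

Answer: ......#..
#..#.###.
#.#.#...#
.##...##.
.##.#.#..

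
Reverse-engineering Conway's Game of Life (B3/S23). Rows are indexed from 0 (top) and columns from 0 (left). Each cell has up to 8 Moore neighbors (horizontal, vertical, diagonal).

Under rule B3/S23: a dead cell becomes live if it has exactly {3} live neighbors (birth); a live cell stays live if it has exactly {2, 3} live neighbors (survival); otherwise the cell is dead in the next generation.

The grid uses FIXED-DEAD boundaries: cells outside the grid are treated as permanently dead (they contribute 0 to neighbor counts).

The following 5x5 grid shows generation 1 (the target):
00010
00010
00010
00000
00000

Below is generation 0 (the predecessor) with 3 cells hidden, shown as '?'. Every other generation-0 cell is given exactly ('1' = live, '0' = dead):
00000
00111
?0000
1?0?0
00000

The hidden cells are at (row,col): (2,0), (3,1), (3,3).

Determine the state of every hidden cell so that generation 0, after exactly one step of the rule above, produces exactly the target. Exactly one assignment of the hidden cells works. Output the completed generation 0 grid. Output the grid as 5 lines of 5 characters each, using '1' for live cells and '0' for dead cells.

Answer: 00000
00111
00000
10000
00000

Derivation:
Hidden generation-0 cells (in order): (2,0), (3,1), (3,3).
A hidden cell only influences target cells in its own 3x3 neighborhood. Try each of the 2^3 = 8 assignments, step the completed generation 0 forward once under B3/S23, and compare with the target:
  (2,0)=0 (3,1)=0 (3,3)=0 -> step reproduces the target at every cell -> ACCEPT
  (2,0)=0 (3,1)=0 (3,3)=1 -> step gives (2,2)='1' but target has '0' -> reject
  (2,0)=0 (3,1)=1 (3,3)=0 -> step gives (2,1)='1' but target has '0' -> reject
  (2,0)=0 (3,1)=1 (3,3)=1 -> step gives (2,1)='1' but target has '0' -> reject
  (2,0)=1 (3,1)=0 (3,3)=0 -> step gives (2,1)='1' but target has '0' -> reject
  (2,0)=1 (3,1)=0 (3,3)=1 -> step gives (2,1)='1' but target has '0' -> reject
  (2,0)=1 (3,1)=1 (3,3)=0 -> step gives (2,0)='1' but target has '0' -> reject
  (2,0)=1 (3,1)=1 (3,3)=1 -> step gives (2,0)='1' but target has '0' -> reject
Unique solution: (2,0)=dead, (3,1)=dead, (3,3)=dead.
Check: live-neighbor counts of every cell in the completed generation 0:
01232
01121
12232
01000
11000
Applying B3/S23 to generation 0 with these counts gives:
00010
00010
00010
00000
00000
which matches the target exactly.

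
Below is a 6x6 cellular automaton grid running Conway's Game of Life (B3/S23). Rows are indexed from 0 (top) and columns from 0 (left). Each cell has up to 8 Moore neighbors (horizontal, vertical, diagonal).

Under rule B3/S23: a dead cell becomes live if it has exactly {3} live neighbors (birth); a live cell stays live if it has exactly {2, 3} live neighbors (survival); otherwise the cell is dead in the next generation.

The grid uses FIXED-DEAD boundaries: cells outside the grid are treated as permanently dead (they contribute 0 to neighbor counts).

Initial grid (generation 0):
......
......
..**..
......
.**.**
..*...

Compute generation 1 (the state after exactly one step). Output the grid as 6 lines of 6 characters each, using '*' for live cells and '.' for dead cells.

Simulating step by step:
Generation 0 (given above): 7 live cells
Generation 1: 8 live cells
(generation 1 grid is the final answer)

Answer: ......
......
......
.*..*.
.***..
.***..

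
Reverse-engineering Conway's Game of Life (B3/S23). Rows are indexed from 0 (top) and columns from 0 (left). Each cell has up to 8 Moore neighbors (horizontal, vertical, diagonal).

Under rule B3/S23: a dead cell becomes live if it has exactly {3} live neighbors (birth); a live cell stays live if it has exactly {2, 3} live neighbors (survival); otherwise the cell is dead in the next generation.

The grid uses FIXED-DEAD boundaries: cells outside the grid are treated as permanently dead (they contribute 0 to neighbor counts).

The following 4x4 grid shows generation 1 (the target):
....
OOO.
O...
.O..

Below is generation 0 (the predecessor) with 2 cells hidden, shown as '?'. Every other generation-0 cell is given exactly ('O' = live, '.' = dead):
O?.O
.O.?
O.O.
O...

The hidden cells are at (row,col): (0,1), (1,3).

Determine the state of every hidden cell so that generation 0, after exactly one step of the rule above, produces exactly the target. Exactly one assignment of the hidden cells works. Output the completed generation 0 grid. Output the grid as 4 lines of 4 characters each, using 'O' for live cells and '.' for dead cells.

Answer: O..O
.O..
O.O.
O...

Derivation:
Hidden generation-0 cells (in order): (0,1), (1,3).
A hidden cell only influences target cells in its own 3x3 neighborhood. Try each of the 2^2 = 4 assignments, step the completed generation 0 forward once under B3/S23, and compare with the target:
  (0,1)=. (1,3)=. -> step reproduces the target at every cell -> ACCEPT
  (0,1)=. (1,3)=O -> step gives (0,2)='O' but target has '.' -> reject
  (0,1)=O (1,3)=. -> step gives (0,0)='O' but target has '.' -> reject
  (0,1)=O (1,3)=O -> step gives (0,0)='O' but target has '.' -> reject
Unique solution: (0,1)=dead, (1,3)=dead.
Check: live-neighbor counts of every cell in the completed generation 0:
1220
3332
2411
1311
Applying B3/S23 to generation 0 with these counts gives:
....
OOO.
O...
.O..
which matches the target exactly.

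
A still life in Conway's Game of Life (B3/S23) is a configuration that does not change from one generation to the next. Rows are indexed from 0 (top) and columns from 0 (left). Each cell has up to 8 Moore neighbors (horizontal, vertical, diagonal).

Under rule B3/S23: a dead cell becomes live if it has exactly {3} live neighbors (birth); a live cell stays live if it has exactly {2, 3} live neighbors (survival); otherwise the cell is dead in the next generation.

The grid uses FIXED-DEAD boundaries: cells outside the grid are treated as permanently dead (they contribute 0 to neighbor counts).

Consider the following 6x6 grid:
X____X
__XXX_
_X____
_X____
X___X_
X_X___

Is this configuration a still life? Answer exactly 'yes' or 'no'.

Answer: no

Derivation:
Compute generation 1 and compare to generation 0 (given above):
Generation 1:
___XX_
_XXXX_
_X_X__
XX____
X_____
_X____
Cell (0,0) differs: gen0=1 vs gen1=0 -> NOT a still life.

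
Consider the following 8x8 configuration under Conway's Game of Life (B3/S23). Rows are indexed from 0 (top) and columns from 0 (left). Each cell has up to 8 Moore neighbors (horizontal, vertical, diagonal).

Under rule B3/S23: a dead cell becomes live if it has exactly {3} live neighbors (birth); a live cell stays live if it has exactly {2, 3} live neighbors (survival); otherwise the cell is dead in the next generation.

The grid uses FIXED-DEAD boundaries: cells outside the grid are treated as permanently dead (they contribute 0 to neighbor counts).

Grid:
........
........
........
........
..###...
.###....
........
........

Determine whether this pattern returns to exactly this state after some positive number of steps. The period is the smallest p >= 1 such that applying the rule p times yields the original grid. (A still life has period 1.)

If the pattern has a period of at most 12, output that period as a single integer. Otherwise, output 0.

Answer: 2

Derivation:
Simulating and comparing each generation to the original:
Gen 0 (original, given above): 6 live cells
Gen 1: 6 live cells, differs from original
Gen 2: 6 live cells, MATCHES original -> period = 2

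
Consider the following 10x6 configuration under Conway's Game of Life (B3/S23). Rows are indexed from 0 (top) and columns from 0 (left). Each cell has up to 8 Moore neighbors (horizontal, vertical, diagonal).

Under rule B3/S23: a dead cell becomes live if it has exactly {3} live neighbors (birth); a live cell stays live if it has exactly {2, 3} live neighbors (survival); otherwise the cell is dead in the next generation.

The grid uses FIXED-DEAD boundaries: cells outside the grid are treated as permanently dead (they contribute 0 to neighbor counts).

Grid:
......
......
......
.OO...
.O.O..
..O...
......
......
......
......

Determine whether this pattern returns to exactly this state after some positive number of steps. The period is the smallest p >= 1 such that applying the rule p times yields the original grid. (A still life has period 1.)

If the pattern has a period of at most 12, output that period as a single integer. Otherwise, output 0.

Simulating and comparing each generation to the original:
Gen 0 (original, given above): 5 live cells
Gen 1: 5 live cells, MATCHES original -> period = 1

Answer: 1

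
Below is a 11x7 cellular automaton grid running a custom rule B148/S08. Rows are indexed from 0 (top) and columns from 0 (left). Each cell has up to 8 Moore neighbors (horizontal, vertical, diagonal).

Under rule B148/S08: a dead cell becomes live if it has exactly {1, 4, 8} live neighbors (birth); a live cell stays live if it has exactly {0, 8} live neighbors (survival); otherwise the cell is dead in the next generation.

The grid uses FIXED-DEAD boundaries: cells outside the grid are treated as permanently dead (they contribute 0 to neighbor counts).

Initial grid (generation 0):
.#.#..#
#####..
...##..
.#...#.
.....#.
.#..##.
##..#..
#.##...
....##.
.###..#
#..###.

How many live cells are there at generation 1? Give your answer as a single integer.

Answer: 17

Derivation:
Simulating step by step:
Generation 0 (given above): 32 live cells
Generation 1: 17 live cells
......#
......#
.#....#
##..#..
...##..
.......
..##..#
.#..#.#
.#.....
.......
..#....
Population at generation 1: 17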